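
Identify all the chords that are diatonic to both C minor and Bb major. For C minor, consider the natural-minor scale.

Triads in C minor (natural minor): C minor (i), D diminished (ii°), Eb major (III), F minor (iv), G minor (v), Ab major (VI), Bb major (VII).
Triads in Bb major: Bb major (I), C minor (ii), D minor (iii), Eb major (IV), F major (V), G minor (vi), A diminished (vii°).
Shared triads with their functions: C minor (i in C minor, ii in Bb major); Eb major (III in C minor, IV in Bb major); G minor (v in C minor, vi in Bb major); Bb major (VII in C minor, I in Bb major).

Cm, Eb, Gm, Bb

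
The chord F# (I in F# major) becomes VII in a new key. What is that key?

G# minor

The numeral VII denotes a major triad on scale degree 7. With F# on degree 7, the tonic of the new key is G#.
Degree 7 carries a major triad in natural-minor keys, so the destination is G# minor.
Check: the diatonic triads of G# minor (natural minor) are G#m (i), A#dim (ii°), B (III), C#m (iv), D#m (v), E (VI), F# (VII) — F# is indeed VII.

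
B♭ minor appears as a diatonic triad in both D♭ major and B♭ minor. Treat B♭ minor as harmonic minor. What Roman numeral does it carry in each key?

The scale of D♭ major is D♭ E♭ F G♭ A♭ B♭ C; B♭ is degree 6, and the triad built there (B♭-D♭-F) is minor, so it is vi.
The scale of B♭ minor (harmonic minor) is B♭ C D♭ E♭ F G♭ A; B♭ is degree 1, and the triad built there (B♭-D♭-F) is minor, so it is i.

vi in D♭ major; i in B♭ minor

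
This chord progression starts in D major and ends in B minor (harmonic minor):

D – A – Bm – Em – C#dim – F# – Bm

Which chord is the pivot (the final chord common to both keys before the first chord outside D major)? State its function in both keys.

Chords diatonic to D major: D, Em, F#m, G, A, Bm, C#dim.
Reading the progression, the first chord not in that set is F#, so the modulation leaves D major there.
The chord immediately before F# is C#dim, which is diatonic to both keys: vii° in D major and ii° in B minor.

C#dim — vii° in D major, ii° in B minor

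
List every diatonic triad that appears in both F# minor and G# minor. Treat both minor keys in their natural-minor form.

Triads in F# minor (natural minor): F#m (i), G#dim (ii°), A (III), Bm (iv), C#m (v), D (VI), E (VII).
Triads in G# minor (natural minor): G#m (i), A#dim (ii°), B (III), C#m (iv), D#m (v), E (VI), F# (VII).
Shared triads with their functions: C#m (v in F# minor, iv in G# minor); E (VII in F# minor, VI in G# minor).

C#m, E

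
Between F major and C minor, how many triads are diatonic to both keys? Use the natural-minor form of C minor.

Diatonic triads of F major: F major (I), G minor (ii), A minor (iii), Bb major (IV), C major (V), D minor (vi), E diminished (vii°).
Diatonic triads of C minor (natural minor): C minor (i), D diminished (ii°), Eb major (III), F minor (iv), G minor (v), Ab major (VI), Bb major (VII).
Matching root and quality in both lists: G minor, Bb major.
That gives 2 common triads.

2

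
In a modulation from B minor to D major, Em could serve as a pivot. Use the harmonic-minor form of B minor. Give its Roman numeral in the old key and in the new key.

iv in B minor; ii in D major

The scale of B minor (harmonic minor) is B C# D E F# G A#; E is degree 4, and the triad built there (E-G-B) is minor, so it is iv.
The scale of D major is D E F# G A B C#; E is degree 2, and the triad built there (E-G-B) is minor, so it is ii.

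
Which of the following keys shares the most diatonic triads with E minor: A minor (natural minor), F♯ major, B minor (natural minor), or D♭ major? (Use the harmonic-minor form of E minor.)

Triads of E minor (harmonic minor): E minor (i), F♯ diminished (ii°), G augmented (III+), A minor (iv), B major (V), C major (VI), D♯ diminished (vii°).
A minor (natural minor) shares 3: Em, Am, C.
F♯ major shares 1: B.
B minor (natural minor) shares 1: Em.
D♭ major shares 0: none.
The most common triads (3) are shared with A minor.

A minor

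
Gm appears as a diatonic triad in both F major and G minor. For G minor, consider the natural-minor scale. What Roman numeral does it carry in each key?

ii in F major; i in G minor

The scale of F major is F G A B♭ C D E; G is degree 2, and the triad built there (G-B♭-D) is minor, so it is ii.
The scale of G minor (natural minor) is G A B♭ C D E♭ F; G is degree 1, and the triad built there (G-B♭-D) is minor, so it is i.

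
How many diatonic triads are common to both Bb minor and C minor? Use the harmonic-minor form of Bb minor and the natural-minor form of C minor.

Diatonic triads of Bb minor (harmonic minor): Bbm (i), Cdim (ii°), Dbaug (III+), Ebm (iv), F (V), Gb (VI), Adim (vii°).
Diatonic triads of C minor (natural minor): Cm (i), Ddim (ii°), Eb (III), Fm (iv), Gm (v), Ab (VI), Bb (VII).
No triad has the same root and quality in both keys.

0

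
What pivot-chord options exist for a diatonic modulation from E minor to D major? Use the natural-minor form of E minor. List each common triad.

Em, G, Bm, D

Triads in E minor (natural minor): Em (i), F♯dim (ii°), G (III), Am (iv), Bm (v), C (VI), D (VII).
Triads in D major: D (I), Em (ii), F♯m (iii), G (IV), A (V), Bm (vi), C♯dim (vii°).
Shared triads with their functions: Em (i in E minor, ii in D major); G (III in E minor, IV in D major); Bm (v in E minor, vi in D major); D (VII in E minor, I in D major).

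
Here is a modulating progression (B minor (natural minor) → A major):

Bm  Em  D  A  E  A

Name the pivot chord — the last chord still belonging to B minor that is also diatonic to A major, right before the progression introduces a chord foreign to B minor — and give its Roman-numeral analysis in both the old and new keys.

Chords diatonic to B minor: Bm, C#dim, D, Em, F#m, G, A.
Reading the progression, the first chord not in that set is E, so the modulation leaves B minor there.
The chord immediately before E is A, which is diatonic to both keys: VII in B minor and I in A major.

A — VII in B minor, I in A major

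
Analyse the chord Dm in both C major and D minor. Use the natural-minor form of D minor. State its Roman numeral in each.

The scale of C major is C D E F G A B; D is degree 2, and the triad built there (D-F-A) is minor, so it is ii.
The scale of D minor (natural minor) is D E F G A Bb C; D is degree 1, and the triad built there (D-F-A) is minor, so it is i.

ii in C major; i in D minor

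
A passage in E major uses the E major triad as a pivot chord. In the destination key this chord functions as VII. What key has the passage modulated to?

The numeral VII denotes a major triad on scale degree 7. With E on degree 7, the tonic of the new key is F♯.
Degree 7 carries a major triad in natural-minor keys, so the destination is F♯ minor.
Check: the diatonic triads of F♯ minor (natural minor) are F♯m (i), G♯dim (ii°), A (III), Bm (iv), C♯m (v), D (VI), E (VII) — E major is indeed VII.

F♯ minor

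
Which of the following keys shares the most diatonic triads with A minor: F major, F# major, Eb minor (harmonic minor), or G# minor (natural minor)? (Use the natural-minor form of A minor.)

F major

Triads of A minor (natural minor): A minor (i), B diminished (ii°), C major (III), D minor (iv), E minor (v), F major (VI), G major (VII).
F major shares 4: Am, C, Dm, F.
F# major shares 0: none.
Eb minor (harmonic minor) shares 0: none.
G# minor (natural minor) shares 0: none.
The most common triads (4) are shared with F major.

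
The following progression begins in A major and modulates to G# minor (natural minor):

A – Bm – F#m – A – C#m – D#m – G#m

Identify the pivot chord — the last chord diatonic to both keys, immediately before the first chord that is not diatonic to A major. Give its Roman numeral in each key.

C#m — iii in A major, iv in G# minor

Chords diatonic to A major: A, Bm, C#m, D, E, F#m, G#dim.
Reading the progression, the first chord not in that set is D#m, so the modulation leaves A major there.
The chord immediately before D#m is C#m, which is diatonic to both keys: iii in A major and iv in G# minor.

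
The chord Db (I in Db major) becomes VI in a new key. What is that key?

The numeral VI denotes a major triad on scale degree 6. With Db on degree 6, the tonic of the new key is F.
Degree 6 carries a major triad in minor keys, so the destination is F minor.
Check: the diatonic triads of F minor (natural minor) are Fm (i), Gdim (ii°), Ab (III), Bbm (iv), Cm (v), Db (VI), Eb (VII) — Db is indeed VI.

F minor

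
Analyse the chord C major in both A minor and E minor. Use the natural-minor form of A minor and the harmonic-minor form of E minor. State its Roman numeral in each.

III in A minor; VI in E minor

The scale of A minor (natural minor) is A B C D E F G; C is degree 3, and the triad built there (C-E-G) is major, so it is III.
The scale of E minor (harmonic minor) is E F# G A B C D#; C is degree 6, and the triad built there (C-E-G) is major, so it is VI.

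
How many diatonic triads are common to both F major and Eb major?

2

Diatonic triads of F major: F (I), Gm (ii), Am (iii), Bb (IV), C (V), Dm (vi), Edim (vii°).
Diatonic triads of Eb major: Eb (I), Fm (ii), Gm (iii), Ab (IV), Bb (V), Cm (vi), Ddim (vii°).
Matching root and quality in both lists: Gm, Bb.
That gives 2 common triads.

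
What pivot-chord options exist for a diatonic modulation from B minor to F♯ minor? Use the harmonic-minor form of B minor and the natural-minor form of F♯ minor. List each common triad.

Bm

Triads in B minor (harmonic minor): Bm (i), C♯dim (ii°), Daug (III+), Em (iv), F♯ (V), G (VI), A♯dim (vii°).
Triads in F♯ minor (natural minor): F♯m (i), G♯dim (ii°), A (III), Bm (iv), C♯m (v), D (VI), E (VII).
Shared triads with their functions: Bm (i in B minor, iv in F♯ minor).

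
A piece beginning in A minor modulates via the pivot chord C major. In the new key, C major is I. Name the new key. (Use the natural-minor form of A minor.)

C major

The numeral I denotes a major triad on scale degree 1. With C on degree 1, the tonic of the new key is C.
Degree 1 carries a major triad in major keys, so the destination is C major.
Check: the diatonic triads of C major are C (I), Dm (ii), Em (iii), F (IV), G (V), Am (vi), Bdim (vii°) — C major is indeed I.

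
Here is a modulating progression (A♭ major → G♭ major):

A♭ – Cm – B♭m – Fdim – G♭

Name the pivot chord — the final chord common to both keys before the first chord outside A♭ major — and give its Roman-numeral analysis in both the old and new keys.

B♭m — ii in A♭ major, iii in G♭ major

Chords diatonic to A♭ major: A♭, B♭m, Cm, D♭, E♭, Fm, Gdim.
Reading the progression, the first chord not in that set is Fdim, so the modulation leaves A♭ major there.
The chord immediately before Fdim is B♭m, which is diatonic to both keys: ii in A♭ major and iii in G♭ major.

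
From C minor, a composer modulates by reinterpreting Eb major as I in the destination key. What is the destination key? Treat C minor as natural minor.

Eb major

The numeral I denotes a major triad on scale degree 1. With Eb on degree 1, the tonic of the new key is Eb.
Degree 1 carries a major triad in major keys, so the destination is Eb major.
Check: the diatonic triads of Eb major are Eb (I), Fm (ii), Gm (iii), Ab (IV), Bb (V), Cm (vi), Ddim (vii°) — Eb major is indeed I.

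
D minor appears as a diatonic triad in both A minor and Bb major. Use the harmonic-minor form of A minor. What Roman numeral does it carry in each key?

The scale of A minor (harmonic minor) is A B C D E F G#; D is degree 4, and the triad built there (D-F-A) is minor, so it is iv.
The scale of Bb major is Bb C D Eb F G A; D is degree 3, and the triad built there (D-F-A) is minor, so it is iii.

iv in A minor; iii in Bb major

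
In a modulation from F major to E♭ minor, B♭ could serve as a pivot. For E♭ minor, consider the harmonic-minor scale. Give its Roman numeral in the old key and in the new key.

The scale of F major is F G A B♭ C D E; B♭ is degree 4, and the triad built there (B♭-D-F) is major, so it is IV.
The scale of E♭ minor (harmonic minor) is E♭ F G♭ A♭ B♭ C♭ D; B♭ is degree 5, and the triad built there (B♭-D-F) is major, so it is V.

IV in F major; V in E♭ minor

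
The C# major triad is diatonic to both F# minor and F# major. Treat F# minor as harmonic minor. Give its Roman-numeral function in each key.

V in F# minor; V in F# major

The scale of F# minor (harmonic minor) is F# G# A B C# D E#; C# is degree 5, and the triad built there (C#-E#-G#) is major, so it is V.
The scale of F# major is F# G# A# B C# D# E#; C# is degree 5, and the triad built there (C#-E#-G#) is major, so it is V.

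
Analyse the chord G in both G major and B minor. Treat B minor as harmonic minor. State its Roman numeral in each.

The scale of G major is G A B C D E F♯; G is degree 1, and the triad built there (G-B-D) is major, so it is I.
The scale of B minor (harmonic minor) is B C♯ D E F♯ G A♯; G is degree 6, and the triad built there (G-B-D) is major, so it is VI.

I in G major; VI in B minor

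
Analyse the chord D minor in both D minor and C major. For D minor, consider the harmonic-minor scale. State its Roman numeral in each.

i in D minor; ii in C major

The scale of D minor (harmonic minor) is D E F G A Bb C#; D is degree 1, and the triad built there (D-F-A) is minor, so it is i.
The scale of C major is C D E F G A B; D is degree 2, and the triad built there (D-F-A) is minor, so it is ii.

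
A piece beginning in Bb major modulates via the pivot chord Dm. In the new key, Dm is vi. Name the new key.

The numeral vi denotes a minor triad on scale degree 6. With D on degree 6, the tonic of the new key is F.
Degree 6 carries a minor triad in major keys, so the destination is F major.
Check: the diatonic triads of F major are F (I), Gm (ii), Am (iii), Bb (IV), C (V), Dm (vi), Edim (vii°) — Dm is indeed vi.

F major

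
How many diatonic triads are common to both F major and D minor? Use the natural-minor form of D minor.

7

Diatonic triads of F major: F (I), Gm (ii), Am (iii), B♭ (IV), C (V), Dm (vi), Edim (vii°).
Diatonic triads of D minor (natural minor): Dm (i), Edim (ii°), F (III), Gm (iv), Am (v), B♭ (VI), C (VII).
Matching root and quality in both lists: F, Gm, Am, B♭, C, Dm, Edim.
That gives 7 common triads.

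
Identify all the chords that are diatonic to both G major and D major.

G, Bm, D, Em

Triads in G major: G major (I), A minor (ii), B minor (iii), C major (IV), D major (V), E minor (vi), F# diminished (vii°).
Triads in D major: D major (I), E minor (ii), F# minor (iii), G major (IV), A major (V), B minor (vi), C# diminished (vii°).
Shared triads with their functions: G major (I in G major, IV in D major); B minor (iii in G major, vi in D major); D major (V in G major, I in D major); E minor (vi in G major, ii in D major).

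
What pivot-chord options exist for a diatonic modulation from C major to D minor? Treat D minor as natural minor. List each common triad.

C, Dm, F, Am

Triads in C major: C major (I), D minor (ii), E minor (iii), F major (IV), G major (V), A minor (vi), B diminished (vii°).
Triads in D minor (natural minor): D minor (i), E diminished (ii°), F major (III), G minor (iv), A minor (v), B♭ major (VI), C major (VII).
Shared triads with their functions: C major (I in C major, VII in D minor); D minor (ii in C major, i in D minor); F major (IV in C major, III in D minor); A minor (vi in C major, v in D minor).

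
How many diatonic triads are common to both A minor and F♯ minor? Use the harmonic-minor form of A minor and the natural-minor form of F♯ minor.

Diatonic triads of A minor (harmonic minor): Am (i), Bdim (ii°), Caug (III+), Dm (iv), E (V), F (VI), G♯dim (vii°).
Diatonic triads of F♯ minor (natural minor): F♯m (i), G♯dim (ii°), A (III), Bm (iv), C♯m (v), D (VI), E (VII).
Matching root and quality in both lists: E, G♯dim.
That gives 2 common triads.

2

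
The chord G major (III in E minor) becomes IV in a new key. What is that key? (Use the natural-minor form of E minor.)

The numeral IV denotes a major triad on scale degree 4. With G on degree 4, the tonic of the new key is D.
Degree 4 carries a major triad in major keys, so the destination is D major.
Check: the diatonic triads of D major are D (I), Em (ii), F#m (iii), G (IV), A (V), Bm (vi), C#dim (vii°) — G major is indeed IV.

D major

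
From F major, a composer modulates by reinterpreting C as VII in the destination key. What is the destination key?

The numeral VII denotes a major triad on scale degree 7. With C on degree 7, the tonic of the new key is D.
Degree 7 carries a major triad in natural-minor keys, so the destination is D minor.
Check: the diatonic triads of D minor (natural minor) are Dm (i), Edim (ii°), F (III), Gm (iv), Am (v), Bb (VI), C (VII) — C is indeed VII.

D minor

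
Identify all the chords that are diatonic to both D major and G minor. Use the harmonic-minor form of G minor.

Triads in D major: D major (I), E minor (ii), F♯ minor (iii), G major (IV), A major (V), B minor (vi), C♯ diminished (vii°).
Triads in G minor (harmonic minor): G minor (i), A diminished (ii°), B♭ augmented (III+), C minor (iv), D major (V), E♭ major (VI), F♯ diminished (vii°).
Shared triads with their functions: D major (I in D major, V in G minor).

D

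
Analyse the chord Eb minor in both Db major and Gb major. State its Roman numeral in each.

ii in Db major; vi in Gb major

The scale of Db major is Db Eb F Gb Ab Bb C; Eb is degree 2, and the triad built there (Eb-Gb-Bb) is minor, so it is ii.
The scale of Gb major is Gb Ab Bb Cb Db Eb F; Eb is degree 6, and the triad built there (Eb-Gb-Bb) is minor, so it is vi.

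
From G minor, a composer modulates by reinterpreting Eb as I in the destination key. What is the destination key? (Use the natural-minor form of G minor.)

The numeral I denotes a major triad on scale degree 1. With Eb on degree 1, the tonic of the new key is Eb.
Degree 1 carries a major triad in major keys, so the destination is Eb major.
Check: the diatonic triads of Eb major are Eb (I), Fm (ii), Gm (iii), Ab (IV), Bb (V), Cm (vi), Ddim (vii°) — Eb is indeed I.

Eb major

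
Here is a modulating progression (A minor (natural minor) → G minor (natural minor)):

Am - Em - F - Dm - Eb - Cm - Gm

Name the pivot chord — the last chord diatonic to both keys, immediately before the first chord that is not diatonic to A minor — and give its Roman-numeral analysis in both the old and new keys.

Chords diatonic to A minor: Am, Bdim, C, Dm, Em, F, G.
Reading the progression, the first chord not in that set is Eb, so the modulation leaves A minor there.
The chord immediately before Eb is Dm, which is diatonic to both keys: iv in A minor and v in G minor.

Dm — iv in A minor, v in G minor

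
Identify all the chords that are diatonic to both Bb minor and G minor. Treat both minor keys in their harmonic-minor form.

Adim

Triads in Bb minor (harmonic minor): Bbm (i), Cdim (ii°), Dbaug (III+), Ebm (iv), F (V), Gb (VI), Adim (vii°).
Triads in G minor (harmonic minor): Gm (i), Adim (ii°), Bbaug (III+), Cm (iv), D (V), Eb (VI), F#dim (vii°).
Shared triads with their functions: Adim (vii° in Bb minor, ii° in G minor).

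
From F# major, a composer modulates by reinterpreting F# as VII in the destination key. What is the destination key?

G# minor

The numeral VII denotes a major triad on scale degree 7. With F# on degree 7, the tonic of the new key is G#.
Degree 7 carries a major triad in natural-minor keys, so the destination is G# minor.
Check: the diatonic triads of G# minor (natural minor) are G#m (i), A#dim (ii°), B (III), C#m (iv), D#m (v), E (VI), F# (VII) — F# is indeed VII.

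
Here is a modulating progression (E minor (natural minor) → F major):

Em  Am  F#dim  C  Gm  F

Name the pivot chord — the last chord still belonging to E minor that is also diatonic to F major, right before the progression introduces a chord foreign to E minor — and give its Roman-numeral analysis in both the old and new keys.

C — VI in E minor, V in F major

Chords diatonic to E minor: Em, F#dim, G, Am, Bm, C, D.
Reading the progression, the first chord not in that set is Gm, so the modulation leaves E minor there.
The chord immediately before Gm is C, which is diatonic to both keys: VI in E minor and V in F major.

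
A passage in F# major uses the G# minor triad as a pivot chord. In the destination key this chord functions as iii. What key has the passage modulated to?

E major

The numeral iii denotes a minor triad on scale degree 3. With G# on degree 3, the tonic of the new key is E.
Degree 3 carries a minor triad in major keys, so the destination is E major.
Check: the diatonic triads of E major are E (I), F#m (ii), G#m (iii), A (IV), B (V), C#m (vi), D#dim (vii°) — G# minor is indeed iii.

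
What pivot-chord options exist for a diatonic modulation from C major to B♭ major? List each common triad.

Triads in C major: C (I), Dm (ii), Em (iii), F (IV), G (V), Am (vi), Bdim (vii°).
Triads in B♭ major: B♭ (I), Cm (ii), Dm (iii), E♭ (IV), F (V), Gm (vi), Adim (vii°).
Shared triads with their functions: Dm (ii in C major, iii in B♭ major); F (IV in C major, V in B♭ major).

Dm, F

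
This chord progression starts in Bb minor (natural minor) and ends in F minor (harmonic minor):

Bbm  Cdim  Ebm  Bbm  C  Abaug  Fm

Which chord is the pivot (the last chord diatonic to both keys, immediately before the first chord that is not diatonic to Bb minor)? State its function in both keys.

Bbm — i in Bb minor, iv in F minor

Chords diatonic to Bb minor: Bbm, Cdim, Db, Ebm, Fm, Gb, Ab.
Reading the progression, the first chord not in that set is C, so the modulation leaves Bb minor there.
The chord immediately before C is Bbm, which is diatonic to both keys: i in Bb minor and iv in F minor.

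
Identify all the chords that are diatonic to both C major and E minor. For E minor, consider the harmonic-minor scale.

Triads in C major: C (I), Dm (ii), Em (iii), F (IV), G (V), Am (vi), Bdim (vii°).
Triads in E minor (harmonic minor): Em (i), F#dim (ii°), Gaug (III+), Am (iv), B (V), C (VI), D#dim (vii°).
Shared triads with their functions: C (I in C major, VI in E minor); Em (iii in C major, i in E minor); Am (vi in C major, iv in E minor).

C, Em, Am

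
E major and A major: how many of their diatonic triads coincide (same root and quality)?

Diatonic triads of E major: E (I), F#m (ii), G#m (iii), A (IV), B (V), C#m (vi), D#dim (vii°).
Diatonic triads of A major: A (I), Bm (ii), C#m (iii), D (IV), E (V), F#m (vi), G#dim (vii°).
Matching root and quality in both lists: E, F#m, A, C#m.
That gives 4 common triads.

4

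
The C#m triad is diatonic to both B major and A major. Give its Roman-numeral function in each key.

The scale of B major is B C# D# E F# G# A#; C# is degree 2, and the triad built there (C#-E-G#) is minor, so it is ii.
The scale of A major is A B C# D E F# G#; C# is degree 3, and the triad built there (C#-E-G#) is minor, so it is iii.

ii in B major; iii in A major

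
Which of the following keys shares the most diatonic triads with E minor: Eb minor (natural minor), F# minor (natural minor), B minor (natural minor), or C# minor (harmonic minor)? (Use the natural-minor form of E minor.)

Triads of E minor (natural minor): Em (i), F#dim (ii°), G (III), Am (iv), Bm (v), C (VI), D (VII).
Eb minor (natural minor) shares 0: none.
F# minor (natural minor) shares 2: Bm, D.
B minor (natural minor) shares 4: Em, G, Bm, D.
C# minor (harmonic minor) shares 0: none.
The most common triads (4) are shared with B minor.

B minor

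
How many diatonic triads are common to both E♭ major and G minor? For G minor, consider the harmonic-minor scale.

3

Diatonic triads of E♭ major: E♭ (I), Fm (ii), Gm (iii), A♭ (IV), B♭ (V), Cm (vi), Ddim (vii°).
Diatonic triads of G minor (harmonic minor): Gm (i), Adim (ii°), B♭aug (III+), Cm (iv), D (V), E♭ (VI), F♯dim (vii°).
Matching root and quality in both lists: E♭, Gm, Cm.
That gives 3 common triads.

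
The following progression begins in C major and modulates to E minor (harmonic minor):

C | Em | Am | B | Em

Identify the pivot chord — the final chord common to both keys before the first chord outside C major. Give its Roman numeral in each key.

Chords diatonic to C major: C, Dm, Em, F, G, Am, Bdim.
Reading the progression, the first chord not in that set is B, so the modulation leaves C major there.
The chord immediately before B is Am, which is diatonic to both keys: vi in C major and iv in E minor.

Am — vi in C major, iv in E minor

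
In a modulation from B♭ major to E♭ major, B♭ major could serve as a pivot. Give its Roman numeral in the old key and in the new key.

The scale of B♭ major is B♭ C D E♭ F G A; B♭ is degree 1, and the triad built there (B♭-D-F) is major, so it is I.
The scale of E♭ major is E♭ F G A♭ B♭ C D; B♭ is degree 5, and the triad built there (B♭-D-F) is major, so it is V.

I in B♭ major; V in E♭ major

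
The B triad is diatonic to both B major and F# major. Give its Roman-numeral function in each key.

The scale of B major is B C# D# E F# G# A#; B is degree 1, and the triad built there (B-D#-F#) is major, so it is I.
The scale of F# major is F# G# A# B C# D# E#; B is degree 4, and the triad built there (B-D#-F#) is major, so it is IV.

I in B major; IV in F# major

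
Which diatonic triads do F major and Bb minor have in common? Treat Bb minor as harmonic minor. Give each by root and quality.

F

Triads in F major: F (I), Gm (ii), Am (iii), Bb (IV), C (V), Dm (vi), Edim (vii°).
Triads in Bb minor (harmonic minor): Bbm (i), Cdim (ii°), Dbaug (III+), Ebm (iv), F (V), Gb (VI), Adim (vii°).
Shared triads with their functions: F (I in F major, V in Bb minor).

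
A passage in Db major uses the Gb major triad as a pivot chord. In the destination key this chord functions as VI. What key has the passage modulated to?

Bb minor

The numeral VI denotes a major triad on scale degree 6. With Gb on degree 6, the tonic of the new key is Bb.
Degree 6 carries a major triad in minor keys, so the destination is Bb minor.
Check: the diatonic triads of Bb minor (natural minor) are Bbm (i), Cdim (ii°), Db (III), Ebm (iv), Fm (v), Gb (VI), Ab (VII) — Gb major is indeed VI.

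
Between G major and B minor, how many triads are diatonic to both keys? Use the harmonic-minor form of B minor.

3

Diatonic triads of G major: G (I), Am (ii), Bm (iii), C (IV), D (V), Em (vi), F#dim (vii°).
Diatonic triads of B minor (harmonic minor): Bm (i), C#dim (ii°), Daug (III+), Em (iv), F# (V), G (VI), A#dim (vii°).
Matching root and quality in both lists: G, Bm, Em.
That gives 3 common triads.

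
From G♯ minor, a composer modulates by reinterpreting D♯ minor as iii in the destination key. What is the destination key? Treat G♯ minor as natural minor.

B major

The numeral iii denotes a minor triad on scale degree 3. With D♯ on degree 3, the tonic of the new key is B.
Degree 3 carries a minor triad in major keys, so the destination is B major.
Check: the diatonic triads of B major are B (I), C♯m (ii), D♯m (iii), E (IV), F♯ (V), G♯m (vi), A♯dim (vii°) — D♯ minor is indeed iii.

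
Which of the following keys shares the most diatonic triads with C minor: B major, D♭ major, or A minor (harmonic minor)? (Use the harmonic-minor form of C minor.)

Triads of C minor (harmonic minor): Cm (i), Ddim (ii°), E♭aug (III+), Fm (iv), G (V), A♭ (VI), Bdim (vii°).
B major shares 0: none.
D♭ major shares 2: Fm, A♭.
A minor (harmonic minor) shares 1: Bdim.
The most common triads (2) are shared with D♭ major.

D♭ major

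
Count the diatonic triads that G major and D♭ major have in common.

0

Diatonic triads of G major: G (I), Am (ii), Bm (iii), C (IV), D (V), Em (vi), F♯dim (vii°).
Diatonic triads of D♭ major: D♭ (I), E♭m (ii), Fm (iii), G♭ (IV), A♭ (V), B♭m (vi), Cdim (vii°).
No triad has the same root and quality in both keys.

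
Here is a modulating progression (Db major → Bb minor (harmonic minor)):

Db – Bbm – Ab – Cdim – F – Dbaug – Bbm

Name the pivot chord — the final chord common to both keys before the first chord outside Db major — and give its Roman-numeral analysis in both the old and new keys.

Chords diatonic to Db major: Db, Ebm, Fm, Gb, Ab, Bbm, Cdim.
Reading the progression, the first chord not in that set is F, so the modulation leaves Db major there.
The chord immediately before F is Cdim, which is diatonic to both keys: vii° in Db major and ii° in Bb minor.

Cdim — vii° in Db major, ii° in Bb minor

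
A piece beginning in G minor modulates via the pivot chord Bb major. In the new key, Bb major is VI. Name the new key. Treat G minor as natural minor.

The numeral VI denotes a major triad on scale degree 6. With Bb on degree 6, the tonic of the new key is D.
Degree 6 carries a major triad in minor keys, so the destination is D minor.
Check: the diatonic triads of D minor (natural minor) are Dm (i), Edim (ii°), F (III), Gm (iv), Am (v), Bb (VI), C (VII) — Bb major is indeed VI.

D minor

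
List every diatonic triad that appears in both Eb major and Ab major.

Eb, Fm, Ab, Cm

Triads in Eb major: Eb (I), Fm (ii), Gm (iii), Ab (IV), Bb (V), Cm (vi), Ddim (vii°).
Triads in Ab major: Ab (I), Bbm (ii), Cm (iii), Db (IV), Eb (V), Fm (vi), Gdim (vii°).
Shared triads with their functions: Eb (I in Eb major, V in Ab major); Fm (ii in Eb major, vi in Ab major); Ab (IV in Eb major, I in Ab major); Cm (vi in Eb major, iii in Ab major).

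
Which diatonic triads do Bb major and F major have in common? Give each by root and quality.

Bb, Dm, F, Gm

Triads in Bb major: Bb major (I), C minor (ii), D minor (iii), Eb major (IV), F major (V), G minor (vi), A diminished (vii°).
Triads in F major: F major (I), G minor (ii), A minor (iii), Bb major (IV), C major (V), D minor (vi), E diminished (vii°).
Shared triads with their functions: Bb major (I in Bb major, IV in F major); D minor (iii in Bb major, vi in F major); F major (V in Bb major, I in F major); G minor (vi in Bb major, ii in F major).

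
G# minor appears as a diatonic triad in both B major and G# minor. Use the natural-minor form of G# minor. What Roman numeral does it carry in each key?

The scale of B major is B C# D# E F# G# A#; G# is degree 6, and the triad built there (G#-B-D#) is minor, so it is vi.
The scale of G# minor (natural minor) is G# A# B C# D# E F#; G# is degree 1, and the triad built there (G#-B-D#) is minor, so it is i.

vi in B major; i in G# minor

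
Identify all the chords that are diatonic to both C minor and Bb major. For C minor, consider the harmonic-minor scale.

Triads in C minor (harmonic minor): Cm (i), Ddim (ii°), Ebaug (III+), Fm (iv), G (V), Ab (VI), Bdim (vii°).
Triads in Bb major: Bb (I), Cm (ii), Dm (iii), Eb (IV), F (V), Gm (vi), Adim (vii°).
Shared triads with their functions: Cm (i in C minor, ii in Bb major).

Cm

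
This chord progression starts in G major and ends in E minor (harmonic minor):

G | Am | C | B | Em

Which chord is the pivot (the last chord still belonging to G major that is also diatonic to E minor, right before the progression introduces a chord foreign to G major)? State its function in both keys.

Chords diatonic to G major: G, Am, Bm, C, D, Em, F#dim.
Reading the progression, the first chord not in that set is B, so the modulation leaves G major there.
The chord immediately before B is C, which is diatonic to both keys: IV in G major and VI in E minor.

C — IV in G major, VI in E minor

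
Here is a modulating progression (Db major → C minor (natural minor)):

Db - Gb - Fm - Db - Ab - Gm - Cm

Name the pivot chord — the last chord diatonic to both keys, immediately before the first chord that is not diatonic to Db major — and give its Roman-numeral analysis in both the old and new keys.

Chords diatonic to Db major: Db, Ebm, Fm, Gb, Ab, Bbm, Cdim.
Reading the progression, the first chord not in that set is Gm, so the modulation leaves Db major there.
The chord immediately before Gm is Ab, which is diatonic to both keys: V in Db major and VI in C minor.

Ab — V in Db major, VI in C minor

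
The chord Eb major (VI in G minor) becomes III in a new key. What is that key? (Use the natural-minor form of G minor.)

C minor

The numeral III denotes a major triad on scale degree 3. With Eb on degree 3, the tonic of the new key is C.
Degree 3 carries a major triad in natural-minor keys, so the destination is C minor.
Check: the diatonic triads of C minor (natural minor) are Cm (i), Ddim (ii°), Eb (III), Fm (iv), Gm (v), Ab (VI), Bb (VII) — Eb major is indeed III.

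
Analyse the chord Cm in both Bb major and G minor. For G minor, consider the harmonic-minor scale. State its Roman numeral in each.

ii in Bb major; iv in G minor

The scale of Bb major is Bb C D Eb F G A; C is degree 2, and the triad built there (C-Eb-G) is minor, so it is ii.
The scale of G minor (harmonic minor) is G A Bb C D Eb F#; C is degree 4, and the triad built there (C-Eb-G) is minor, so it is iv.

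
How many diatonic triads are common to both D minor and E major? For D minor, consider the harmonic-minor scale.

1

Diatonic triads of D minor (harmonic minor): Dm (i), Edim (ii°), Faug (III+), Gm (iv), A (V), Bb (VI), C#dim (vii°).
Diatonic triads of E major: E (I), F#m (ii), G#m (iii), A (IV), B (V), C#m (vi), D#dim (vii°).
Matching root and quality in both lists: A.
That gives 1 common triad.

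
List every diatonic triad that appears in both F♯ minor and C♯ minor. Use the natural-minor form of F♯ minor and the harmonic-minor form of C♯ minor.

F♯m, A, C♯m

Triads in F♯ minor (natural minor): F♯m (i), G♯dim (ii°), A (III), Bm (iv), C♯m (v), D (VI), E (VII).
Triads in C♯ minor (harmonic minor): C♯m (i), D♯dim (ii°), Eaug (III+), F♯m (iv), G♯ (V), A (VI), B♯dim (vii°).
Shared triads with their functions: F♯m (i in F♯ minor, iv in C♯ minor); A (III in F♯ minor, VI in C♯ minor); C♯m (v in F♯ minor, i in C♯ minor).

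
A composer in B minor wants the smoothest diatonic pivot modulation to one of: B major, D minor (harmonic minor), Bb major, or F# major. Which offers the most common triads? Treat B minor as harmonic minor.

Triads of B minor (harmonic minor): B minor (i), C# diminished (ii°), D augmented (III+), E minor (iv), F# major (V), G major (VI), A# diminished (vii°).
B major shares 2: F#, A#dim.
D minor (harmonic minor) shares 1: C#dim.
Bb major shares 0: none.
F# major shares 1: F#.
The most common triads (2) are shared with B major.

B major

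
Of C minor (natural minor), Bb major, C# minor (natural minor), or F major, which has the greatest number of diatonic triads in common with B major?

Triads of B major: B (I), C#m (ii), D#m (iii), E (IV), F# (V), G#m (vi), A#dim (vii°).
C minor (natural minor) shares 0: none.
Bb major shares 0: none.
C# minor (natural minor) shares 4: B, C#m, E, G#m.
F major shares 0: none.
The most common triads (4) are shared with C# minor.

C# minor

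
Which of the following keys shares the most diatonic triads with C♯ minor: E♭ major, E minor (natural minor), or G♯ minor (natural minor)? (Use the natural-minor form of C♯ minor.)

G♯ minor

Triads of C♯ minor (natural minor): C♯m (i), D♯dim (ii°), E (III), F♯m (iv), G♯m (v), A (VI), B (VII).
E♭ major shares 0: none.
E minor (natural minor) shares 0: none.
G♯ minor (natural minor) shares 4: C♯m, E, G♯m, B.
The most common triads (4) are shared with G♯ minor.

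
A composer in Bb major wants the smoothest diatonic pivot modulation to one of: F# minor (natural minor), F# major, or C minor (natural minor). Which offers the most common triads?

C minor

Triads of Bb major: Bb major (I), C minor (ii), D minor (iii), Eb major (IV), F major (V), G minor (vi), A diminished (vii°).
F# minor (natural minor) shares 0: none.
F# major shares 0: none.
C minor (natural minor) shares 4: Bb, Cm, Eb, Gm.
The most common triads (4) are shared with C minor.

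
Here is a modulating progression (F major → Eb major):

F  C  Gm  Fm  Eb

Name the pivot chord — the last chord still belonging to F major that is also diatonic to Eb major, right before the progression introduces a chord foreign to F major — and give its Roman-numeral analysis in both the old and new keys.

Gm — ii in F major, iii in Eb major

Chords diatonic to F major: F, Gm, Am, Bb, C, Dm, Edim.
Reading the progression, the first chord not in that set is Fm, so the modulation leaves F major there.
The chord immediately before Fm is Gm, which is diatonic to both keys: ii in F major and iii in Eb major.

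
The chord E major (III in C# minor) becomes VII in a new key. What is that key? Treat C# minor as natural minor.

F# minor

The numeral VII denotes a major triad on scale degree 7. With E on degree 7, the tonic of the new key is F#.
Degree 7 carries a major triad in natural-minor keys, so the destination is F# minor.
Check: the diatonic triads of F# minor (natural minor) are F#m (i), G#dim (ii°), A (III), Bm (iv), C#m (v), D (VI), E (VII) — E major is indeed VII.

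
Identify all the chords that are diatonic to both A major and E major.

A, C#m, E, F#m

Triads in A major: A (I), Bm (ii), C#m (iii), D (IV), E (V), F#m (vi), G#dim (vii°).
Triads in E major: E (I), F#m (ii), G#m (iii), A (IV), B (V), C#m (vi), D#dim (vii°).
Shared triads with their functions: A (I in A major, IV in E major); C#m (iii in A major, vi in E major); E (V in A major, I in E major); F#m (vi in A major, ii in E major).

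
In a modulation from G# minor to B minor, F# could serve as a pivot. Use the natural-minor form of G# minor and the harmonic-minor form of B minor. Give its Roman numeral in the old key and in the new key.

The scale of G# minor (natural minor) is G# A# B C# D# E F#; F# is degree 7, and the triad built there (F#-A#-C#) is major, so it is VII.
The scale of B minor (harmonic minor) is B C# D E F# G A#; F# is degree 5, and the triad built there (F#-A#-C#) is major, so it is V.

VII in G# minor; V in B minor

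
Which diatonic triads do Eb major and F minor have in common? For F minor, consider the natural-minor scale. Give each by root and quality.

Eb, Fm, Ab, Cm

Triads in Eb major: Eb (I), Fm (ii), Gm (iii), Ab (IV), Bb (V), Cm (vi), Ddim (vii°).
Triads in F minor (natural minor): Fm (i), Gdim (ii°), Ab (III), Bbm (iv), Cm (v), Db (VI), Eb (VII).
Shared triads with their functions: Eb (I in Eb major, VII in F minor); Fm (ii in Eb major, i in F minor); Ab (IV in Eb major, III in F minor); Cm (vi in Eb major, v in F minor).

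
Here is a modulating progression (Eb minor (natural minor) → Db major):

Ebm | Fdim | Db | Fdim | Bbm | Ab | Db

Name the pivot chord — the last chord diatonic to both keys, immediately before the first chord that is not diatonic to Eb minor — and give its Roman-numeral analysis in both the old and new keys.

Bbm — v in Eb minor, vi in Db major

Chords diatonic to Eb minor: Ebm, Fdim, Gb, Abm, Bbm, Cb, Db.
Reading the progression, the first chord not in that set is Ab, so the modulation leaves Eb minor there.
The chord immediately before Ab is Bbm, which is diatonic to both keys: v in Eb minor and vi in Db major.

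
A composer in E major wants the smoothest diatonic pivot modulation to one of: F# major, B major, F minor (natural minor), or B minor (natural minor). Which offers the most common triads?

Triads of E major: E major (I), F# minor (ii), G# minor (iii), A major (IV), B major (V), C# minor (vi), D# diminished (vii°).
F# major shares 2: G#m, B.
B major shares 4: E, G#m, B, C#m.
F minor (natural minor) shares 0: none.
B minor (natural minor) shares 2: F#m, A.
The most common triads (4) are shared with B major.

B major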